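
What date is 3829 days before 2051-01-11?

2040-07-18

Count 3829 days before January 11, 2051:
From July 18, 2040 to July 18, 2050: 10 years, of which 2 contain a Feb 29 — 8×365 + 2×366 = 3652 days.
July 2050: 31 − 18 = 13 days remain.
Then August (31), September (30), October (31), November (30), December (31): 31 + 30 + 31 + 30 + 31 = 153 days.
January 1–11, 2051: 11 days.
Residual: 177 days.
Total: 3829 days.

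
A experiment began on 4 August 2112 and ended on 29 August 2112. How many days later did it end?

Within August 2112: 29 − 4 = 25 days.

25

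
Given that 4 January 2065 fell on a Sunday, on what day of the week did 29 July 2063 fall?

Count forward from the earlier date (July 29, 2063) to the later (January 4, 2065):
July 2063: 31 − 29 = 2 days remain.
Then 17 full months totalling 519 days.
January 1–4, 2065: 4 days.
Total: 2 + 519 + 4 = 525 days.
525 is a multiple of 7, so 29 July 2063 falls on the same weekday: Sunday.

Sunday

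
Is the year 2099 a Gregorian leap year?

No

2099 is not a leap year.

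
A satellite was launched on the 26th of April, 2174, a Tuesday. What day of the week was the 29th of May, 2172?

Count forward from the earlier date (May 29, 2172) to the later (April 26, 2174):
May 29, 2172 → May 29, 2173: 365 days.
May 2173: 31 − 29 = 2 days remain.
Then 10 full months totalling 304 days.
April 1–26, 2174: 26 days.
Residual: 332 days.
Total: 697 days.
697 mod 7 = 4, so 4 days before Tuesday is Friday.

Friday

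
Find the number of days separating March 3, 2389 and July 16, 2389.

135

March 2389: 31 − 3 = 28 days remain.
Then April (30), May (31), June (30): 30 + 31 + 30 = 91 days.
July 1–16, 2389: 16 days.
Total: 28 + 91 + 16 = 135 days.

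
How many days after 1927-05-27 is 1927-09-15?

May 1927: 31 − 27 = 4 days remain.
Then June (30), July (31), August (31): 30 + 31 + 31 = 92 days.
September 1–15, 1927: 15 days.
Total: 4 + 92 + 15 = 111 days.

111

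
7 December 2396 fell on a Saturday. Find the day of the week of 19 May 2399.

Wednesday

December 7, 2396 → December 7, 2397: 365 days.
December 7, 2397 → December 7, 2398: 365 days.
December 2398: 31 − 7 = 24 days remain.
Then January (31), February 2399 (28), March (31), April (30): 31 + 28 + 31 + 30 = 120 days.
May 1–19, 2399: 19 days.
Residual: 163 days.
Total: 893 days.
893 mod 7 = 4, so 4 days after Saturday is Wednesday.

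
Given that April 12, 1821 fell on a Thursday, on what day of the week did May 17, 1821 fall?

Thursday

April 1821: 30 − 12 = 18 days remain.
May 1–17, 1821: 17 days.
Total: 18 + 17 = 35 days.
35 is a multiple of 7, so May 17, 1821 falls on the same weekday: Thursday.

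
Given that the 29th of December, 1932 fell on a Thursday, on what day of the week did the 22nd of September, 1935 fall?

Sunday

December 29, 1932 → December 29, 1933: 365 days.
December 29, 1933 → December 29, 1934: 365 days.
December 1934: 31 − 29 = 2 days remain.
Then January (31), February 1935 (28), March (31), April (30), May (31), June (30), July (31), August (31): 31 + 28 + 31 + 30 + 31 + 30 + 31 + 31 = 243 days.
September 1–22, 1935: 22 days.
Residual: 267 days.
Total: 997 days.
997 mod 7 = 3, so 3 days after Thursday is Sunday.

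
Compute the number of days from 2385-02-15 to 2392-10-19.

From February 15, 2385 to February 15, 2392: 7 years, of which 1 contains a Feb 29 — 6×365 + 1×366 = 2556 days.
February 2392: 29 − 15 = 14 days remain (2392 is a leap year, so February has 29 days).
Then March (31), April (30), May (31), June (30), July (31), August (31), September (30): 31 + 30 + 31 + 30 + 31 + 31 + 30 = 214 days.
October 1–19, 2392: 19 days.
Residual: 247 days.
Total: 2803 days.

2803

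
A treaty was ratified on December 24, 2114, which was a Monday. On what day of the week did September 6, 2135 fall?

Tuesday

From December 24, 2114 to December 24, 2134: 20 years, of which 5 contain a Feb 29 — 15×365 + 5×366 = 7305 days.
December 2134: 31 − 24 = 7 days remain.
Then January (31), February 2135 (28), March (31), April (30), May (31), June (30), July (31), August (31): 31 + 28 + 31 + 30 + 31 + 30 + 31 + 31 = 243 days.
September 1–6, 2135: 6 days.
Residual: 256 days.
Total: 7561 days.
7561 mod 7 = 1, so 1 day after Monday is Tuesday.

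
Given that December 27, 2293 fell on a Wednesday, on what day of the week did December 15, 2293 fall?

Count forward from the earlier date (December 15, 2293) to the later (December 27, 2293):
Within December 2293: 27 − 15 = 12 days.
12 mod 7 = 5, so 5 days before Wednesday is Friday.

Friday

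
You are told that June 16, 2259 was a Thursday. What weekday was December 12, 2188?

Friday

Count forward from the earlier date (December 12, 2188) to the later (June 16, 2259):
Day-of-year of December 12, 2188: 347.
Day-of-year of June 16, 2259: 167.
2188 has 366 days, so 366 − 347 = 19 days remain in 2188.
Full years 2189–2258: 54 common + 16 leap = 54×365 + 16×366 = 25566 days.
Total: 19 + 25566 + 167 = 25752 days.
25752 mod 7 = 6, so 6 days before Thursday is Friday.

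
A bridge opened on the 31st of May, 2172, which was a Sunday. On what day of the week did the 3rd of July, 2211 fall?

Day-of-year of May 31, 2172: 152.
Day-of-year of July 3, 2211: 184.
2172 has 366 days, so 366 − 152 = 214 days remain in 2172.
Full years 2173–2210: 30 common + 8 leap = 30×365 + 8×366 = 13878 days.
Total: 214 + 13878 + 184 = 14276 days.
14276 mod 7 = 3, so 3 days after Sunday is Wednesday.

Wednesday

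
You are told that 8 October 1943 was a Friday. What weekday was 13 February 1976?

Friday

From October 8, 1943 to October 8, 1975: 32 years, of which 8 contain a Feb 29 — 24×365 + 8×366 = 11688 days.
October 1975: 31 − 8 = 23 days remain.
Then November (30), December (31), January (31): 30 + 31 + 31 = 92 days.
February 1–13, 1976: 13 days (1976 is a leap year).
Residual: 128 days.
Total: 11816 days.
11816 is a multiple of 7, so 13 February 1976 falls on the same weekday: Friday.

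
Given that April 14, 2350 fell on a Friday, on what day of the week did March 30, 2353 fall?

Monday

April 14, 2350 → April 14, 2351: 365 days.
April 14, 2351 → April 14, 2352: 366 days (2352 is a leap year).
April 2352: 30 − 14 = 16 days remain.
Then 10 full months totalling 304 days.
March 1–30, 2353: 30 days.
Residual: 350 days.
Total: 1081 days.
1081 mod 7 = 3, so 3 days after Friday is Monday.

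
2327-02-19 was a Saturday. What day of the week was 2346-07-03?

Wednesday

Day-of-year of February 19, 2327: 50.
Day-of-year of July 3, 2346: 184.
2327 has 365 days, so 365 − 50 = 315 days remain in 2327.
Full years 2328–2345: 13 common + 5 leap = 13×365 + 5×366 = 6575 days.
Total: 315 + 6575 + 184 = 7074 days.
7074 mod 7 = 4, so 4 days after Saturday is Wednesday.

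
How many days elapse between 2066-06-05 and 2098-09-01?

Day-of-year of June 5, 2066: 156.
Day-of-year of September 1, 2098: 244.
2066 has 365 days, so 365 − 156 = 209 days remain in 2066.
Full years 2067–2097: 23 common + 8 leap = 23×365 + 8×366 = 11323 days.
Total: 209 + 11323 + 244 = 11776 days.

11776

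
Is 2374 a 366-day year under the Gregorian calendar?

No

2374 is not a leap year.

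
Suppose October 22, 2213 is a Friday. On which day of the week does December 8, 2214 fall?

Thursday

October 2213: 31 − 22 = 9 days remain.
Then 13 full months totalling 395 days.
December 1–8, 2214: 8 days.
Total: 9 + 395 + 8 = 412 days.
412 mod 7 = 6, so 6 days after Friday is Thursday.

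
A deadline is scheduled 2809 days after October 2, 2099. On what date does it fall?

June 12, 2107

Count 2809 days after October 2, 2099:
Day-of-year of October 2, 2099: 275.
Day-of-year of June 12, 2107: 163.
2099 has 365 days, so 365 − 275 = 90 days remain in 2099.
Full years 2100–2106: 6 common + 1 leap = 6×365 + 1×366 = 2556 days.
Total: 90 + 2556 + 163 = 2809 days.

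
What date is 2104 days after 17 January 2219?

21 October 2224

Count 2104 days after January 17, 2219:
January 17, 2219 → January 17, 2220: 365 days.
January 17, 2220 → January 17, 2221: 366 days (2220 is a leap year).
January 17, 2221 → January 17, 2222: 365 days.
January 17, 2222 → January 17, 2223: 365 days.
January 17, 2223 → January 17, 2224: 365 days.
January 2224: 31 − 17 = 14 days remain.
Then February 2224 (29), March (31), April (30), May (31), June (30), July (31), August (31), September (30): 29 + 31 + 30 + 31 + 30 + 31 + 31 + 30 = 243 days.
October 1–21, 2224: 21 days.
Residual: 278 days.
Total: 2104 days.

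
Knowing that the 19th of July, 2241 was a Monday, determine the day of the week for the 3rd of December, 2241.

Friday

July 2241: 31 − 19 = 12 days remain.
Then August (31), September (30), October (31), November (30): 31 + 30 + 31 + 30 = 122 days.
December 1–3, 2241: 3 days.
Total: 12 + 122 + 3 = 137 days.
137 mod 7 = 4, so 4 days after Monday is Friday.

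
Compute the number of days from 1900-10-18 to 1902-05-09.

Day-of-year of October 18, 1900: 291.
Day-of-year of May 9, 1902: 129.
1900 has 365 days, so 365 − 291 = 74 days remain in 1900.
Full years: 1901: 365. Sum = 365.
Total: 74 + 365 + 129 = 568 days.

568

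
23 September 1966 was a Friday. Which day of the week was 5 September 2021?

Sunday

Day-of-year of September 23, 1966: 266.
Day-of-year of September 5, 2021: 248.
1966 has 365 days, so 365 − 266 = 99 days remain in 1966.
Full years 1967–2020: 40 common + 14 leap = 40×365 + 14×366 = 19724 days.
Total: 99 + 19724 + 248 = 20071 days.
20071 mod 7 = 2, so 2 days after Friday is Sunday.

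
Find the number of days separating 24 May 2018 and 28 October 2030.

4540

From May 24, 2018 to May 24, 2030: 12 years, of which 3 contain a Feb 29 — 9×365 + 3×366 = 4383 days.
May 2030: 31 − 24 = 7 days remain.
Then June (30), July (31), August (31), September (30): 30 + 31 + 31 + 30 = 122 days.
October 1–28, 2030: 28 days.
Residual: 157 days.
Total: 4540 days.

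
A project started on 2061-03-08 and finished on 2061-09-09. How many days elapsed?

185

March 2061: 31 − 8 = 23 days remain.
Then April (30), May (31), June (30), July (31), August (31): 30 + 31 + 30 + 31 + 31 = 153 days.
September 1–9, 2061: 9 days.
Total: 23 + 153 + 9 = 185 days.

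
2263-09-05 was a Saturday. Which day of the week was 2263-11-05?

Thursday

September 2263: 30 − 5 = 25 days remain.
Then October (31): 31 days.
November 1–5, 2263: 5 days.
Total: 25 + 31 + 5 = 61 days.
61 mod 7 = 5, so 5 days after Saturday is Thursday.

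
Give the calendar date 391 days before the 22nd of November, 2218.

the 27th of October, 2217

Count 391 days before November 22, 2218:
October 2217: 31 − 27 = 4 days remain.
Then 12 full months totalling 365 days.
November 1–22, 2218: 22 days.
Total: 4 + 365 + 22 = 391 days.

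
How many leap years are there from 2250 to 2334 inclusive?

Years divisible by 4: 2252, 2256, …, 2332 — 21 in all.
Of these, 2300 is divisible by 100 but not 400, so not leap.
Leap years: 21 − 1 = 20.

20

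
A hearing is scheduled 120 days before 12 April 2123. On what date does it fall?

13 December 2122

Count 120 days before April 12, 2123:
December 2122: 31 − 13 = 18 days remain.
Then January (31), February 2123 (28), March (31): 31 + 28 + 31 = 90 days.
April 1–12, 2123: 12 days.
Residual: 120 days.
Total: 120 days.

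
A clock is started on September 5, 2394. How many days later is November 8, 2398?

Day-of-year of September 5, 2394: 248.
Day-of-year of November 8, 2398: 312.
2394 has 365 days, so 365 − 248 = 117 days remain in 2394.
Full years: 2395: 365; 2396: 366; 2397: 365. Sum = 1096.
Total: 117 + 1096 + 312 = 1525 days.

1525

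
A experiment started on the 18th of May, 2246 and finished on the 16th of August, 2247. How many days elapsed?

455

May 2246: 31 − 18 = 13 days remain.
Then 14 full months totalling 426 days.
August 1–16, 2247: 16 days.
Total: 13 + 426 + 16 = 455 days.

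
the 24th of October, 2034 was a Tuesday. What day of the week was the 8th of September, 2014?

Monday

Count forward from the earlier date (September 8, 2014) to the later (October 24, 2034):
Day-of-year of September 8, 2014: 251.
Day-of-year of October 24, 2034: 297.
2014 has 365 days, so 365 − 251 = 114 days remain in 2014.
Full years 2015–2033: 14 common + 5 leap = 14×365 + 5×366 = 6940 days.
Total: 114 + 6940 + 297 = 7351 days.
7351 mod 7 = 1, so 1 day before Tuesday is Monday.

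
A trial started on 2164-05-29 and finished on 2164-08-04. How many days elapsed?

67

May 2164: 31 − 29 = 2 days remain.
Then June (30), July (31): 30 + 31 = 61 days.
August 1–4, 2164: 4 days.
Total: 2 + 61 + 4 = 67 days.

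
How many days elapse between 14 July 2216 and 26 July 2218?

742

July 14, 2216 → July 14, 2217: 365 days.
July 14, 2217 → July 14, 2218: 365 days.
Within July 2218: 26 − 14 = 12 days.
Total: 742 days.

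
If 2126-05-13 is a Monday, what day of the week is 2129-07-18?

Day-of-year of May 13, 2126: 133.
Day-of-year of July 18, 2129: 199.
2126 has 365 days, so 365 − 133 = 232 days remain in 2126.
Full years: 2127: 365; 2128: 366. Sum = 731.
Total: 232 + 731 + 199 = 1162 days.
1162 is a multiple of 7, so 2129-07-18 falls on the same weekday: Monday.

Monday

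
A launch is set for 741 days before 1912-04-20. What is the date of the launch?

1910-04-10

Count 741 days before April 20, 1912:
April 10, 1910 → April 10, 1911: 365 days.
April 10, 1911 → April 10, 1912: 366 days (1912 is a leap year).
Within April 1912: 20 − 10 = 10 days.
Total: 741 days.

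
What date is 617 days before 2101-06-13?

2099-10-04

Count 617 days before June 13, 2101:
October 4, 2099 → October 4, 2100: 365 days (2100 is not a leap year (divisible by 100 but not 400)).
October 2100: 31 − 4 = 27 days remain.
Then November (30), December (31), January (31), February 2101 (28), March (31), April (30), May (31): 30 + 31 + 31 + 28 + 31 + 30 + 31 = 212 days.
June 1–13, 2101: 13 days.
Residual: 252 days.
Total: 617 days.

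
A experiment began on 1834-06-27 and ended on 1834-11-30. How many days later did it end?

June 1834: 30 − 27 = 3 days remain.
Then July (31), August (31), September (30), October (31): 31 + 31 + 30 + 31 = 123 days.
November 1–30, 1834: 30 days.
Total: 3 + 123 + 30 = 156 days.

156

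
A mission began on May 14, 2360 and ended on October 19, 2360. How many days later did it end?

May 2360: 31 − 14 = 17 days remain.
Then June (30), July (31), August (31), September (30): 30 + 31 + 31 + 30 = 122 days.
October 1–19, 2360: 19 days.
Total: 17 + 122 + 19 = 158 days.

158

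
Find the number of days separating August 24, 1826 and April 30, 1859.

11937

Day-of-year of August 24, 1826: 236.
Day-of-year of April 30, 1859: 120.
1826 has 365 days, so 365 − 236 = 129 days remain in 1826.
Full years 1827–1858: 24 common + 8 leap = 24×365 + 8×366 = 11688 days.
Total: 129 + 11688 + 120 = 11937 days.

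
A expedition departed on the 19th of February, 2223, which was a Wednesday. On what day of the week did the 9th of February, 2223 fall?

Count forward from the earlier date (February 9, 2223) to the later (February 19, 2223):
Within February 2223: 19 − 9 = 10 days.
10 mod 7 = 3, so 3 days before Wednesday is Sunday.

Sunday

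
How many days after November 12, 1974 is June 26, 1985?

3879

Day-of-year of November 12, 1974: 316.
Day-of-year of June 26, 1985: 177.
1974 has 365 days, so 365 − 316 = 49 days remain in 1974.
Full years 1975–1984: 7 common + 3 leap = 7×365 + 3×366 = 3653 days.
Total: 49 + 3653 + 177 = 3879 days.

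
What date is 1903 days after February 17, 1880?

May 4, 1885

Count 1903 days after February 17, 1880:
Day-of-year of February 17, 1880: 48.
Day-of-year of May 4, 1885: 124.
1880 has 366 days, so 366 − 48 = 318 days remain in 1880.
Full years: 1881: 365; 1882: 365; 1883: 365; 1884: 366. Sum = 1461.
Total: 318 + 1461 + 124 = 1903 days.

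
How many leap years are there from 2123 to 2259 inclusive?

Years divisible by 4: 2124, 2128, …, 2256 — 34 in all.
Of these, 2200 is divisible by 100 but not 400, so not leap.
Leap years: 34 − 1 = 33.

33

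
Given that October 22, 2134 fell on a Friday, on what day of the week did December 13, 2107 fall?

Tuesday

Count forward from the earlier date (December 13, 2107) to the later (October 22, 2134):
From December 13, 2107 to December 13, 2133: 26 years, of which 7 contain a Feb 29 — 19×365 + 7×366 = 9497 days.
December 2133: 31 − 13 = 18 days remain.
Then 9 full months totalling 273 days.
October 1–22, 2134: 22 days.
Residual: 313 days.
Total: 9810 days.
9810 mod 7 = 3, so 3 days before Friday is Tuesday.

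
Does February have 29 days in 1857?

1857 is not a leap year.

No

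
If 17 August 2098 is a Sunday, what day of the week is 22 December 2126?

Day-of-year of August 17, 2098: 229.
Day-of-year of December 22, 2126: 356.
2098 has 365 days, so 365 − 229 = 136 days remain in 2098.
Full years 2099–2125: 21 common + 6 leap = 21×365 + 6×366 = 9861 days.
Total: 136 + 9861 + 356 = 10353 days.
10353 is a multiple of 7, so 22 December 2126 falls on the same weekday: Sunday.

Sunday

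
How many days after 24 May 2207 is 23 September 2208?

488

May 24, 2207 → May 24, 2208: 366 days (2208 is a leap year).
May 2208: 31 − 24 = 7 days remain.
Then June (30), July (31), August (31): 30 + 31 + 31 = 92 days.
September 1–23, 2208: 23 days.
Residual: 122 days.
Total: 488 days.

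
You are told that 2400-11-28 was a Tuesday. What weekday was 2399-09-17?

Friday

Count forward from the earlier date (September 17, 2399) to the later (November 28, 2400):
September 17, 2399 → September 17, 2400: 366 days (2400 is a leap year (divisible by 400)).
September 2400: 30 − 17 = 13 days remain.
Then October (31): 31 days.
November 1–28, 2400: 28 days.
Residual: 72 days.
Total: 438 days.
438 mod 7 = 4, so 4 days before Tuesday is Friday.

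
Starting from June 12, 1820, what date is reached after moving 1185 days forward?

September 10, 1823

Count 1185 days after June 12, 1820:
Day-of-year of June 12, 1820: 164.
Day-of-year of September 10, 1823: 253.
1820 has 366 days, so 366 − 164 = 202 days remain in 1820.
Full years: 1821: 365; 1822: 365. Sum = 730.
Total: 202 + 730 + 253 = 1185 days.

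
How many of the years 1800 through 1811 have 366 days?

2

Years divisible by 4 in [1800, 1811]: 1800, 1804, 1808.
Of these, 1800 is divisible by 100 but not 400, so not leap.
Leap years: 3 − 1 = 2.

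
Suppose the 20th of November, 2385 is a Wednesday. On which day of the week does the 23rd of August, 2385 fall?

Friday

Count forward from the earlier date (August 23, 2385) to the later (November 20, 2385):
August 2385: 31 − 23 = 8 days remain.
Then September (30), October (31): 30 + 31 = 61 days.
November 1–20, 2385: 20 days.
Total: 8 + 61 + 20 = 89 days.
89 mod 7 = 5, so 5 days before Wednesday is Friday.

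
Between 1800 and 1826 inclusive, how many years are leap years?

6

Years divisible by 4 in [1800, 1826]: 1800, 1804, 1808, 1812, 1816, 1820, 1824.
Of these, 1800 is divisible by 100 but not 400, so not leap.
Leap years: 7 − 1 = 6.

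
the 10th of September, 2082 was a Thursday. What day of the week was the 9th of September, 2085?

Day-of-year of September 10, 2082: 253.
Day-of-year of September 9, 2085: 252.
2082 has 365 days, so 365 − 253 = 112 days remain in 2082.
Full years: 2083: 365; 2084: 366. Sum = 731.
Total: 112 + 731 + 252 = 1095 days.
1095 mod 7 = 3, so 3 days after Thursday is Sunday.

Sunday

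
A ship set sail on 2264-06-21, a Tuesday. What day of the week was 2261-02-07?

Count forward from the earlier date (February 7, 2261) to the later (June 21, 2264):
Day-of-year of February 7, 2261: 38.
Day-of-year of June 21, 2264: 173.
2261 has 365 days, so 365 − 38 = 327 days remain in 2261.
Full years: 2262: 365; 2263: 365. Sum = 730.
Total: 327 + 730 + 173 = 1230 days.
1230 mod 7 = 5, so 5 days before Tuesday is Thursday.

Thursday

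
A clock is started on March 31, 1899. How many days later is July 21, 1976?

28236

From March 31, 1899 to March 31, 1976: 77 years, of which 19 contain a Feb 29 — 58×365 + 19×366 = 28124 days.
(1900 is not a leap year (divisible by 100 but not 400).)
March 1976: 31 − 31 = 0 days remain.
Then April (30), May (31), June (30): 30 + 31 + 30 = 91 days.
July 1–21, 1976: 21 days.
Residual: 112 days.
Total: 28236 days.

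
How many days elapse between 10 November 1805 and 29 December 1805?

November 1805: 30 − 10 = 20 days remain.
December 1–29, 1805: 29 days.
Total: 20 + 29 = 49 days.

49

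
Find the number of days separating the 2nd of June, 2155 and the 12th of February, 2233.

From June 2, 2155 to June 2, 2232: 77 years, of which 19 contain a Feb 29 — 58×365 + 19×366 = 28124 days.
(2200 is not a leap year (divisible by 100 but not 400).)
June 2232: 30 − 2 = 28 days remain.
Then July (31), August (31), September (30), October (31), November (30), December (31), January (31): 31 + 31 + 30 + 31 + 30 + 31 + 31 = 215 days.
February 1–12, 2233: 12 days (2233 is not a leap year).
Residual: 255 days.
Total: 28379 days.

28379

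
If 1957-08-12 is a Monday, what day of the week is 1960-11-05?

Saturday

August 12, 1957 → August 12, 1958: 365 days.
August 12, 1958 → August 12, 1959: 365 days.
August 12, 1959 → August 12, 1960: 366 days (1960 is a leap year).
August 1960: 31 − 12 = 19 days remain.
Then September (30), October (31): 30 + 31 = 61 days.
November 1–5, 1960: 5 days.
Residual: 85 days.
Total: 1181 days.
1181 mod 7 = 5, so 5 days after Monday is Saturday.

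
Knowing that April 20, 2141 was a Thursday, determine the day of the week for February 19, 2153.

From April 20, 2141 to April 20, 2152: 11 years, of which 3 contain a Feb 29 — 8×365 + 3×366 = 4018 days.
April 2152: 30 − 20 = 10 days remain.
Then 9 full months totalling 276 days.
February 1–19, 2153: 19 days (2153 is not a leap year).
Residual: 305 days.
Total: 4323 days.
4323 mod 7 = 4, so 4 days after Thursday is Monday.

Monday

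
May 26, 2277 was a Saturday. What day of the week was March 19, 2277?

Count forward from the earlier date (March 19, 2277) to the later (May 26, 2277):
March 2277: 31 − 19 = 12 days remain.
Then April (30): 30 days.
May 1–26, 2277: 26 days.
Total: 12 + 30 + 26 = 68 days.
68 mod 7 = 5, so 5 days before Saturday is Monday.

Monday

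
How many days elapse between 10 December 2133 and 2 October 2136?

Day-of-year of December 10, 2133: 344.
Day-of-year of October 2, 2136: 276.
2133 has 365 days, so 365 − 344 = 21 days remain in 2133.
Full years: 2134: 365; 2135: 365. Sum = 730.
Total: 21 + 730 + 276 = 1027 days.

1027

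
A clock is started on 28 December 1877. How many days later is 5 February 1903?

Day-of-year of December 28, 1877: 362.
Day-of-year of February 5, 1903: 36.
1877 has 365 days, so 365 − 362 = 3 days remain in 1877.
Full years 1878–1902: 20 common + 5 leap = 20×365 + 5×366 = 9130 days.
Total: 3 + 9130 + 36 = 9169 days.

9169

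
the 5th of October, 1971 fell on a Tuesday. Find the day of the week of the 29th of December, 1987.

Day-of-year of October 5, 1971: 278.
Day-of-year of December 29, 1987: 363.
1971 has 365 days, so 365 − 278 = 87 days remain in 1971.
Full years 1972–1986: 11 common + 4 leap = 11×365 + 4×366 = 5479 days.
Total: 87 + 5479 + 363 = 5929 days.
5929 is a multiple of 7, so the 29th of December, 1987 falls on the same weekday: Tuesday.

Tuesday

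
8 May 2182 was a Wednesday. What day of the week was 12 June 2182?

May 2182: 31 − 8 = 23 days remain.
June 1–12, 2182: 12 days.
Total: 23 + 12 = 35 days.
35 is a multiple of 7, so 12 June 2182 falls on the same weekday: Wednesday.

Wednesday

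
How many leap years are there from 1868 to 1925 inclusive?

14

Years divisible by 4: 1868, 1872, …, 1924 — 15 in all.
Of these, 1900 is divisible by 100 but not 400, so not leap.
Leap years: 15 − 1 = 14.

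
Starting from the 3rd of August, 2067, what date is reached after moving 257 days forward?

the 16th of April, 2068

Count 257 days after August 3, 2067:
August 2067: 31 − 3 = 28 days remain.
Then September (30), October (31), November (30), December (31), January (31), February 2068 (29), March (31): 30 + 31 + 30 + 31 + 31 + 29 + 31 = 213 days.
April 1–16, 2068: 16 days.
Residual: 257 days.
Total: 257 days.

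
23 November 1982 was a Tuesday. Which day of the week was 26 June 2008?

From November 23, 1982 to November 23, 2007: 25 years, of which 6 contain a Feb 29 — 19×365 + 6×366 = 9131 days.
(2000 is a leap year (divisible by 400).)
November 2007: 30 − 23 = 7 days remain.
Then December (31), January (31), February 2008 (29), March (31), April (30), May (31): 31 + 31 + 29 + 31 + 30 + 31 = 183 days.
June 1–26, 2008: 26 days.
Residual: 216 days.
Total: 9347 days.
9347 mod 7 = 2, so 2 days after Tuesday is Thursday.

Thursday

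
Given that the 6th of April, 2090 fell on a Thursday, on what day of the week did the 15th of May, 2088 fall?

Count forward from the earlier date (May 15, 2088) to the later (April 6, 2090):
Day-of-year of May 15, 2088: 136.
Day-of-year of April 6, 2090: 96.
2088 has 366 days, so 366 − 136 = 230 days remain in 2088.
Full years: 2089: 365. Sum = 365.
Total: 230 + 365 + 96 = 691 days.
691 mod 7 = 5, so 5 days before Thursday is Saturday.

Saturday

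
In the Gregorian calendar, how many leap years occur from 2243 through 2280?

Years divisible by 4 in [2243, 2280]: 2244, 2248, 2252, 2256, 2260, 2264, 2268, 2272, 2276, 2280.
No century exceptions apply. Count: 10.

10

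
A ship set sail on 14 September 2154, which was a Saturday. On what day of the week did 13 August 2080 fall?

Count forward from the earlier date (August 13, 2080) to the later (September 14, 2154):
Day-of-year of August 13, 2080: 226.
Day-of-year of September 14, 2154: 257.
2080 has 366 days, so 366 − 226 = 140 days remain in 2080.
Full years 2081–2153: 56 common + 17 leap = 56×365 + 17×366 = 26662 days.
Total: 140 + 26662 + 257 = 27059 days.
27059 mod 7 = 4, so 4 days before Saturday is Tuesday.

Tuesday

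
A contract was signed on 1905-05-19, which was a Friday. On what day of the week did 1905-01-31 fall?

Count forward from the earlier date (January 31, 1905) to the later (May 19, 1905):
January 1905: 31 − 31 = 0 days remain.
Then February 1905 (28), March (31), April (30): 28 + 31 + 30 = 89 days.
May 1–19, 1905: 19 days.
Total: 0 + 89 + 19 = 108 days.
108 mod 7 = 3, so 3 days before Friday is Tuesday.

Tuesday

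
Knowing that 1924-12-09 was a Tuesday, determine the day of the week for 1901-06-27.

Thursday

Count forward from the earlier date (June 27, 1901) to the later (December 9, 1924):
Day-of-year of June 27, 1901: 178.
Day-of-year of December 9, 1924: 344.
1901 has 365 days, so 365 − 178 = 187 days remain in 1901.
Full years 1902–1923: 17 common + 5 leap = 17×365 + 5×366 = 8035 days.
Total: 187 + 8035 + 344 = 8566 days.
8566 mod 7 = 5, so 5 days before Tuesday is Thursday.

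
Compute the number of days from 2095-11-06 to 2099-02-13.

Day-of-year of November 6, 2095: 310.
Day-of-year of February 13, 2099: 44.
2095 has 365 days, so 365 − 310 = 55 days remain in 2095.
Full years: 2096: 366; 2097: 365; 2098: 365. Sum = 1096.
Total: 55 + 1096 + 44 = 1195 days.

1195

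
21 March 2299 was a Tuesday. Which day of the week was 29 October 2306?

Day-of-year of March 21, 2299: 80.
Day-of-year of October 29, 2306: 302.
2299 has 365 days, so 365 − 80 = 285 days remain in 2299.
Full years: 2300: 365; 2301: 365; 2302: 365; 2303: 365; 2304: 366; 2305: 365. Sum = 2191.
Total: 285 + 2191 + 302 = 2778 days.
2778 mod 7 = 6, so 6 days after Tuesday is Monday.

Monday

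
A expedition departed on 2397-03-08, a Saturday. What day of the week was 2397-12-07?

Sunday

March 2397: 31 − 8 = 23 days remain.
Then April (30), May (31), June (30), July (31), August (31), September (30), October (31), November (30): 30 + 31 + 30 + 31 + 31 + 30 + 31 + 30 = 244 days.
December 1–7, 2397: 7 days.
Total: 23 + 244 + 7 = 274 days.
274 mod 7 = 1, so 1 day after Saturday is Sunday.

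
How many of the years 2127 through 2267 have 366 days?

34

Years divisible by 4: 2128, 2132, …, 2264 — 35 in all.
Of these, 2200 is divisible by 100 but not 400, so not leap.
Leap years: 35 − 1 = 34.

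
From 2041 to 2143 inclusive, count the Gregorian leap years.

24

Years divisible by 4: 2044, 2048, …, 2140 — 25 in all.
Of these, 2100 is divisible by 100 but not 400, so not leap.
Leap years: 25 − 1 = 24.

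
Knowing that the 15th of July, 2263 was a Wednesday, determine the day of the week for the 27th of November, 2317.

From July 15, 2263 to July 15, 2317: 54 years, of which 13 contain a Feb 29 — 41×365 + 13×366 = 19723 days.
(2300 is not a leap year (divisible by 100 but not 400).)
July 2317: 31 − 15 = 16 days remain.
Then August (31), September (30), October (31): 31 + 30 + 31 = 92 days.
November 1–27, 2317: 27 days.
Residual: 135 days.
Total: 19858 days.
19858 mod 7 = 6, so 6 days after Wednesday is Tuesday.

Tuesday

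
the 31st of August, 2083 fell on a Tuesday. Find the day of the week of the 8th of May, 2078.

Sunday

Count forward from the earlier date (May 8, 2078) to the later (August 31, 2083):
May 8, 2078 → May 8, 2079: 365 days.
May 8, 2079 → May 8, 2080: 366 days (2080 is a leap year).
May 8, 2080 → May 8, 2081: 365 days.
May 8, 2081 → May 8, 2082: 365 days.
May 8, 2082 → May 8, 2083: 365 days.
May 2083: 31 − 8 = 23 days remain.
Then June (30), July (31): 30 + 31 = 61 days.
August 1–31, 2083: 31 days.
Residual: 115 days.
Total: 1941 days.
1941 mod 7 = 2, so 2 days before Tuesday is Sunday.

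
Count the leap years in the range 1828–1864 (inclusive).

10

Years divisible by 4 in [1828, 1864]: 1828, 1832, 1836, 1840, 1844, 1848, 1852, 1856, 1860, 1864.
No century exceptions apply. Count: 10.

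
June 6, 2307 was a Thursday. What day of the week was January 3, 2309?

Day-of-year of June 6, 2307: 157.
Day-of-year of January 3, 2309: 3.
2307 has 365 days, so 365 − 157 = 208 days remain in 2307.
Full years: 2308: 366. Sum = 366.
Total: 208 + 366 + 3 = 577 days.
577 mod 7 = 3, so 3 days after Thursday is Sunday.

Sunday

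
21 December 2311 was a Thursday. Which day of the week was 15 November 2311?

Count forward from the earlier date (November 15, 2311) to the later (December 21, 2311):
November 2311: 30 − 15 = 15 days remain.
December 1–21, 2311: 21 days.
Total: 15 + 21 = 36 days.
36 mod 7 = 1, so 1 day before Thursday is Wednesday.

Wednesday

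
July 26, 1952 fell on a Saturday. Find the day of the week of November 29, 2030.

Day-of-year of July 26, 1952: 208.
Day-of-year of November 29, 2030: 333.
1952 has 366 days, so 366 − 208 = 158 days remain in 1952.
Full years 1953–2029: 58 common + 19 leap = 58×365 + 19×366 = 28124 days.
Total: 158 + 28124 + 333 = 28615 days.
28615 mod 7 = 6, so 6 days after Saturday is Friday.

Friday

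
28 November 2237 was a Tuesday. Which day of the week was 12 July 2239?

November 28, 2237 → November 28, 2238: 365 days.
November 2238: 30 − 28 = 2 days remain.
Then December (31), January (31), February 2239 (28), March (31), April (30), May (31), June (30): 31 + 31 + 28 + 31 + 30 + 31 + 30 = 212 days.
July 1–12, 2239: 12 days.
Residual: 226 days.
Total: 591 days.
591 mod 7 = 3, so 3 days after Tuesday is Friday.

Friday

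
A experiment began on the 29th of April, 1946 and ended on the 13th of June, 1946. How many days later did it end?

April 1946: 30 − 29 = 1 day remains.
Then May (31): 31 days.
June 1–13, 1946: 13 days.
Total: 1 + 31 + 13 = 45 days.

45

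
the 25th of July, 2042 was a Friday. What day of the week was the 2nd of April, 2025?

Wednesday

Count forward from the earlier date (April 2, 2025) to the later (July 25, 2042):
From April 2, 2025 to April 2, 2042: 17 years, of which 4 contain a Feb 29 — 13×365 + 4×366 = 6209 days.
April 2042: 30 − 2 = 28 days remain.
Then May (31), June (30): 31 + 30 = 61 days.
July 1–25, 2042: 25 days.
Residual: 114 days.
Total: 6323 days.
6323 mod 7 = 2, so 2 days before Friday is Wednesday.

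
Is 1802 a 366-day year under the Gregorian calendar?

No

1802 is not a leap year.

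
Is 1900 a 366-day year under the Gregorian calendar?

1900 is not a leap year (divisible by 100 but not 400).

No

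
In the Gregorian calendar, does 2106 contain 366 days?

2106 is not a leap year.

No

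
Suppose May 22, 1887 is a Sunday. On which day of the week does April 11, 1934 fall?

Wednesday

Day-of-year of May 22, 1887: 142.
Day-of-year of April 11, 1934: 101.
1887 has 365 days, so 365 − 142 = 223 days remain in 1887.
Full years 1888–1933: 35 common + 11 leap = 35×365 + 11×366 = 16801 days.
Total: 223 + 16801 + 101 = 17125 days.
17125 mod 7 = 3, so 3 days after Sunday is Wednesday.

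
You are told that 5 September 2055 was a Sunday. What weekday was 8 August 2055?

Sunday

Count forward from the earlier date (August 8, 2055) to the later (September 5, 2055):
August 2055: 31 − 8 = 23 days remain.
September 1–5, 2055: 5 days.
Total: 23 + 5 = 28 days.
28 is a multiple of 7, so 8 August 2055 falls on the same weekday: Sunday.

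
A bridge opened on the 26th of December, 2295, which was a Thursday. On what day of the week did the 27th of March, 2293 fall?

Monday

Count forward from the earlier date (March 27, 2293) to the later (December 26, 2295):
March 2293: 31 − 27 = 4 days remain.
Then 32 full months totalling 974 days.
December 1–26, 2295: 26 days.
Total: 4 + 974 + 26 = 1004 days.
1004 mod 7 = 3, so 3 days before Thursday is Monday.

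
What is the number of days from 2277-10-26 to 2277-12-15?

October 2277: 31 − 26 = 5 days remain.
Then November (30): 30 days.
December 1–15, 2277: 15 days.
Total: 5 + 30 + 15 = 50 days.

50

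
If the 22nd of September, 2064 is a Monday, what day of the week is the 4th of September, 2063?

Count forward from the earlier date (September 4, 2063) to the later (September 22, 2064):
September 4, 2063 → September 4, 2064: 366 days (2064 is a leap year).
Within September 2064: 22 − 4 = 18 days.
Total: 384 days.
384 mod 7 = 6, so 6 days before Monday is Tuesday.

Tuesday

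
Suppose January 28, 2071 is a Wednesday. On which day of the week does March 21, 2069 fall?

Thursday

Count forward from the earlier date (March 21, 2069) to the later (January 28, 2071):
March 2069: 31 − 21 = 10 days remain.
Then 21 full months totalling 640 days.
January 1–28, 2071: 28 days.
Total: 10 + 640 + 28 = 678 days.
678 mod 7 = 6, so 6 days before Wednesday is Thursday.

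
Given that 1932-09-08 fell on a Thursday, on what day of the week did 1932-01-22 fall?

Count forward from the earlier date (January 22, 1932) to the later (September 8, 1932):
January 1932: 31 − 22 = 9 days remain.
Then February 1932 (29), March (31), April (30), May (31), June (30), July (31), August (31): 29 + 31 + 30 + 31 + 30 + 31 + 31 = 213 days.
September 1–8, 1932: 8 days.
Total: 9 + 213 + 8 = 230 days.
230 mod 7 = 6, so 6 days before Thursday is Friday.

Friday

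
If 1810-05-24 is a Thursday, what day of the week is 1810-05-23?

Count forward from the earlier date (May 23, 1810) to the later (May 24, 1810):
Within May 1810: 24 − 23 = 1 day.
1 mod 7 = 1, so 1 day before Thursday is Wednesday.

Wednesday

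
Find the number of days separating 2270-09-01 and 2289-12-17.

7047

From September 1, 2270 to September 1, 2289: 19 years, of which 5 contain a Feb 29 — 14×365 + 5×366 = 6940 days.
September 2289: 30 − 1 = 29 days remain.
Then October (31), November (30): 31 + 30 = 61 days.
December 1–17, 2289: 17 days.
Residual: 107 days.
Total: 7047 days.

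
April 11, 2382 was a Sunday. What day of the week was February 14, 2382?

Sunday

Count forward from the earlier date (February 14, 2382) to the later (April 11, 2382):
February 2382: 28 − 14 = 14 days remain (2382 is not a leap year, so February has 28 days).
Then March (31): 31 days.
April 1–11, 2382: 11 days.
Total: 14 + 31 + 11 = 56 days.
56 is a multiple of 7, so February 14, 2382 falls on the same weekday: Sunday.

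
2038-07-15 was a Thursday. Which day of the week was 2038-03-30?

Count forward from the earlier date (March 30, 2038) to the later (July 15, 2038):
March 2038: 31 − 30 = 1 day remains.
Then April (30), May (31), June (30): 30 + 31 + 30 = 91 days.
July 1–15, 2038: 15 days.
Total: 1 + 91 + 15 = 107 days.
107 mod 7 = 2, so 2 days before Thursday is Tuesday.

Tuesday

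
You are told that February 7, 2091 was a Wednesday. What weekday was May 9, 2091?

Wednesday

February 2091: 28 − 7 = 21 days remain (2091 is not a leap year, so February has 28 days).
Then March (31), April (30): 31 + 30 = 61 days.
May 1–9, 2091: 9 days.
Total: 21 + 61 + 9 = 91 days.
91 is a multiple of 7, so May 9, 2091 falls on the same weekday: Wednesday.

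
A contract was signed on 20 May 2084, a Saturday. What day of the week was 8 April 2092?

Tuesday

Day-of-year of May 20, 2084: 141.
Day-of-year of April 8, 2092: 99.
2084 has 366 days, so 366 − 141 = 225 days remain in 2084.
Full years 2085–2091: 6 common + 1 leap = 6×365 + 1×366 = 2556 days.
Total: 225 + 2556 + 99 = 2880 days.
2880 mod 7 = 3, so 3 days after Saturday is Tuesday.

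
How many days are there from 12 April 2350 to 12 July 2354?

1552

Day-of-year of April 12, 2350: 102.
Day-of-year of July 12, 2354: 193.
2350 has 365 days, so 365 − 102 = 263 days remain in 2350.
Full years: 2351: 365; 2352: 366; 2353: 365. Sum = 1096.
Total: 263 + 1096 + 193 = 1552 days.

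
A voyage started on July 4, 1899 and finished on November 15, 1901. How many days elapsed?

864

Day-of-year of July 4, 1899: 185.
Day-of-year of November 15, 1901: 319.
1899 has 365 days, so 365 − 185 = 180 days remain in 1899.
Full years: 1900: 365. Sum = 365.
Total: 180 + 365 + 319 = 864 days.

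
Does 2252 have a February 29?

2252 is a leap year.

Yes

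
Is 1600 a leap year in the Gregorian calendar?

Yes

1600 is a leap year (divisible by 400).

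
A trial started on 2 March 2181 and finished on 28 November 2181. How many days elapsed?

March 2181: 31 − 2 = 29 days remain.
Then April (30), May (31), June (30), July (31), August (31), September (30), October (31): 30 + 31 + 30 + 31 + 31 + 30 + 31 = 214 days.
November 1–28, 2181: 28 days.
Total: 29 + 214 + 28 = 271 days.

271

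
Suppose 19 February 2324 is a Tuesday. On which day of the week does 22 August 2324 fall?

Friday

February 2324: 29 − 19 = 10 days remain (2324 is a leap year, so February has 29 days).
Then March (31), April (30), May (31), June (30), July (31): 31 + 30 + 31 + 30 + 31 = 153 days.
August 1–22, 2324: 22 days.
Total: 10 + 153 + 22 = 185 days.
185 mod 7 = 3, so 3 days after Tuesday is Friday.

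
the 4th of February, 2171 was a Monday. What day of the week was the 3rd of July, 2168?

Sunday

Count forward from the earlier date (July 3, 2168) to the later (February 4, 2171):
July 3, 2168 → July 3, 2169: 365 days.
July 3, 2169 → July 3, 2170: 365 days.
July 2170: 31 − 3 = 28 days remain.
Then August (31), September (30), October (31), November (30), December (31), January (31): 31 + 30 + 31 + 30 + 31 + 31 = 184 days.
February 1–4, 2171: 4 days (2171 is not a leap year).
Residual: 216 days.
Total: 946 days.
946 mod 7 = 1, so 1 day before Monday is Sunday.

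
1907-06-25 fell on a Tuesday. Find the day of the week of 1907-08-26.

June 1907: 30 − 25 = 5 days remain.
Then July (31): 31 days.
August 1–26, 1907: 26 days.
Total: 5 + 31 + 26 = 62 days.
62 mod 7 = 6, so 6 days after Tuesday is Monday.

Monday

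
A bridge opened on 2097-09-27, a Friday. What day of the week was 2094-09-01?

Count forward from the earlier date (September 1, 2094) to the later (September 27, 2097):
Day-of-year of September 1, 2094: 244.
Day-of-year of September 27, 2097: 270.
2094 has 365 days, so 365 − 244 = 121 days remain in 2094.
Full years: 2095: 365; 2096: 366. Sum = 731.
Total: 121 + 731 + 270 = 1122 days.
1122 mod 7 = 2, so 2 days before Friday is Wednesday.

Wednesday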